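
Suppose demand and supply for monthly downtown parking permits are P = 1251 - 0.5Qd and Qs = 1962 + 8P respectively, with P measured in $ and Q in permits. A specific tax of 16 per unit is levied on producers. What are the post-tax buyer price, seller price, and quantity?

Rewriting in direct form: Qd = 2502 - 2P.
Producers keep P_s = P_b - 16 per unit, so supply in terms of the buyer price is Qs = 1834 + 8P_b.
Equate demand and the shifted supply: 2502 - 2P_b = 1834 + 8P_b, giving 10P_b = 668, so P_b = 66.8.
Then P_s = 66.8 - 16 = 50.8 and Q = 2502 - 2(66.8) = 2368.4.

P_b = 66.8, P_s = 50.8, Q = 2368.4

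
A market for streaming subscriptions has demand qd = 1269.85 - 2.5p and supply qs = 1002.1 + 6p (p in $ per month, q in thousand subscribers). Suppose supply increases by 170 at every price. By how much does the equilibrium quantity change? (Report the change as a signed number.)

The market clears where 1269.85 - 2.5p = 1002.1 + 6p. Rearranging, 8.5p = 267.75, hence p* = 31.5.
Then q* = 1269.85 - 2.5(31.5) = 1191.1.
After the shift, supply is qs = 1172.1 + 6p.
Re-solving, 8.5p = 97.75 gives p = 11.5 and q = 1241.1.
Δq = 1241.1 - 1191.1 = 50.

Δq = 50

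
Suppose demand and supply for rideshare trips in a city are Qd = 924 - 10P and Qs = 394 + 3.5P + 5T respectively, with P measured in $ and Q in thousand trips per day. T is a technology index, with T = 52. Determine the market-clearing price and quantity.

P* = 20, Q* = 724

With T = 52, supply is Qs = 654 + 3.5P.
Equating demand and supply, 924 - 10P = 654 + 3.5P gives 13.5P = 270, so P* = 20.
Substitute back: Q* = 924 - 10(20) = 724.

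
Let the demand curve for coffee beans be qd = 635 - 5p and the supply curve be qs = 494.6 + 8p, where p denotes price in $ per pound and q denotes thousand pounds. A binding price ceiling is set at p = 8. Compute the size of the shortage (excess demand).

Shortage = 36.4

With p fixed at 8, quantity demanded is 595 and quantity supplied is 558.6.
Shortage = qd - qs = 595 - 558.6 = 36.4.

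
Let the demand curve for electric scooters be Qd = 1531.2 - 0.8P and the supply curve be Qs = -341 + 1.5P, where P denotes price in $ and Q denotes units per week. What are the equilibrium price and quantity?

Set Qd = Qs: 1531.2 - 0.8P = -341 + 1.5P, so 1872.2 = 2.3P and P* = 814.
Then Q* = 1531.2 - 0.8(814) = 880.

P* = 814, Q* = 880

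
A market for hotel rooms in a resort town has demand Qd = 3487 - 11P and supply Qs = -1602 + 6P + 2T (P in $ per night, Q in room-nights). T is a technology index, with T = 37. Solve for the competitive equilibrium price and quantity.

P* = 295, Q* = 242

With T = 37, supply is Qs = -1528 + 6P.
The market clears where 3487 - 11P = -1528 + 6P. Rearranging, 17P = 5015, hence P* = 295.
Plugging P* into demand: Q* = 3487 - 11(295) = 242.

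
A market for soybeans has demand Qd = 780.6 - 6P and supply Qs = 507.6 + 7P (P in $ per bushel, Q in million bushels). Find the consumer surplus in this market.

The market clears where 780.6 - 6P = 507.6 + 7P. Rearranging, 13P = 273, hence P* = 21.
From the demand curve, Q* = 780.6 - 6(21) = 654.6.
Demand choke price (Qd = 0): P = 780.6/6 = 130.1. Consumer surplus = ½ × (130.1 - 21) × 654.6 = 35708.43.

Consumer surplus = 35708.43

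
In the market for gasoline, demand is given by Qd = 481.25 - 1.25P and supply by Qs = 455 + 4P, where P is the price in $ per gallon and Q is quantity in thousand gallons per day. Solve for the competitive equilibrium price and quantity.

P* = 5, Q* = 475

The market clears where 481.25 - 1.25P = 455 + 4P. Rearranging, 5.25P = 26.25, hence P* = 5.
From the demand curve, Q* = 481.25 - 1.25(5) = 475.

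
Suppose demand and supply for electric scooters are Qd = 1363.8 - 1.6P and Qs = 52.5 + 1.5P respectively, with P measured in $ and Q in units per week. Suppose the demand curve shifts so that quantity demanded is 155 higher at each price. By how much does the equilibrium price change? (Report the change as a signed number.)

At equilibrium Qd = Qs, so 1363.8 - 1.6P = 52.5 + 1.5P; collecting terms, 1311.3 = 3.1P and P* = 423.
From the demand curve, Q* = 1363.8 - 1.6(423) = 687.
After the shift, demand is Qd = 1518.8 - 1.6P.
Re-solving, 3.1P = 1466.3 gives P = 473 and Q = 762.
ΔP = 473 - 423 = 50.

ΔP = 50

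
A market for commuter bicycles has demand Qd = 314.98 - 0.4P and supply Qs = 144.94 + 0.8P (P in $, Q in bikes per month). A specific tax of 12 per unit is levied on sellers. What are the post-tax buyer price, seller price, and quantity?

Sellers keep P_s = P_b - 12 per unit, so supply in terms of the buyer price is Qs = 135.34 + 0.8P_b.
Market clearing requires 314.98 - 0.4P_b = 135.34 + 0.8P_b; hence 179.64 = 1.2P_b and P_b = 149.7.
Then P_s = 149.7 - 12 = 137.7 and Q = 314.98 - 0.4(149.7) = 255.1.

P_b = 149.7, P_s = 137.7, Q = 255.1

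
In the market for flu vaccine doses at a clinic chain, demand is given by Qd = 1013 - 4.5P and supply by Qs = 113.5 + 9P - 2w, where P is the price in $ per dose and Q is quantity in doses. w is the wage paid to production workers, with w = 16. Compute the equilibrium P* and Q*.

P* = 69, Q* = 702.5

With w = 16, supply is Qs = 81.5 + 9P.
At equilibrium Qd = Qs, so 1013 - 4.5P = 81.5 + 9P; collecting terms, 931.5 = 13.5P and P* = 69.
Plugging P* into demand: Q* = 1013 - 4.5(69) = 702.5.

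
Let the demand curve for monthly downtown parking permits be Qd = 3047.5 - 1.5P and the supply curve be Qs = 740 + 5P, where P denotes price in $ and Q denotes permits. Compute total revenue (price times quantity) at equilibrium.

Total revenue = 892825

Equating demand and supply, 3047.5 - 1.5P = 740 + 5P gives 6.5P = 2307.5, so P* = 355.
From the demand curve, Q* = 3047.5 - 1.5(355) = 2515.
Total revenue = P* × Q* = 355 × 2515 = 892825.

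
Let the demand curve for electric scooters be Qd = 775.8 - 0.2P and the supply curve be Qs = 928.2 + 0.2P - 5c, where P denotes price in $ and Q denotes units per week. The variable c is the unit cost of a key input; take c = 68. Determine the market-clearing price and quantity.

P* = 469, Q* = 682

With c = 68, supply is Qs = 588.2 + 0.2P.
At equilibrium Qd = Qs, so 775.8 - 0.2P = 588.2 + 0.2P; collecting terms, 187.6 = 0.4P and P* = 469.
Plugging P* into demand: Q* = 775.8 - 0.2(469) = 682.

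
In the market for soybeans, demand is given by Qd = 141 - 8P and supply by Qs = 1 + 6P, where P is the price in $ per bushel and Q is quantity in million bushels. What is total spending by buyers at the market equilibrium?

Total spending by buyers = 610

At equilibrium Qd = Qs, so 141 - 8P = 1 + 6P; collecting terms, 140 = 14P and P* = 10.
Then Q* = 141 - 8(10) = 61.
Total spending by buyers = P* × Q* = 10 × 61 = 610.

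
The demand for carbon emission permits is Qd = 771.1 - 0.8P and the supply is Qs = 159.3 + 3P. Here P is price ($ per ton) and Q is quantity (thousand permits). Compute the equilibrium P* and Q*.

P* = 161, Q* = 642.3

At equilibrium Qd = Qs, so 771.1 - 0.8P = 159.3 + 3P; collecting terms, 611.8 = 3.8P and P* = 161.
Plugging P* into demand: Q* = 771.1 - 0.8(161) = 642.3.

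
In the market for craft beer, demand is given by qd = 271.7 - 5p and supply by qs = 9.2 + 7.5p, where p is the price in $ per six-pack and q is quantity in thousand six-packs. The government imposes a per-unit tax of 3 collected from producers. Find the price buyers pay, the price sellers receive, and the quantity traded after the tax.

With a tax of 3 on producers, they supply based on the net price p_s = p_b - 3, so qs = -13.3 + 7.5p_b.
Equate demand and the shifted supply: 271.7 - 5p_b = -13.3 + 7.5p_b, giving 12.5p_b = 285, so p_b = 22.8.
Then p_s = 22.8 - 3 = 19.8 and q = 271.7 - 5(22.8) = 157.7.

p_b = 22.8, p_s = 19.8, q = 157.7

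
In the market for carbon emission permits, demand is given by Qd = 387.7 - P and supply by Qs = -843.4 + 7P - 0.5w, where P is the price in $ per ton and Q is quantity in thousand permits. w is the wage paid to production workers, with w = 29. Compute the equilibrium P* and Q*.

With w = 29, supply is Qs = -857.9 + 7P.
At equilibrium Qd = Qs, so 387.7 - P = -857.9 + 7P; collecting terms, 1245.6 = 8P and P* = 155.7.
Then Q* = 387.7 - 155.7 = 232.

P* = 155.7, Q* = 232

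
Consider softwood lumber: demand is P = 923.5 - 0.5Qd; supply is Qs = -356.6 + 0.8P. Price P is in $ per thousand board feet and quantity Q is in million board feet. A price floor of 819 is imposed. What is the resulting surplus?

In direct form, Qd = 1847 - 2P.
At P = 819: Qd = 209 and Qs = 298.6.
Surplus = Qs - Qd = 298.6 - 209 = 89.6.

Surplus = 89.6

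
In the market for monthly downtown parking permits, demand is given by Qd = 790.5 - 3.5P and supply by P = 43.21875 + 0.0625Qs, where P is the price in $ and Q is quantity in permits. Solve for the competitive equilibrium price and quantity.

P* = 76, Q* = 524.5

Solving each curve for Q: Qs = -691.5 + 16P.
Equating demand and supply, 790.5 - 3.5P = -691.5 + 16P gives 19.5P = 1482, so P* = 76.
Plugging P* into demand: Q* = 790.5 - 3.5(76) = 524.5.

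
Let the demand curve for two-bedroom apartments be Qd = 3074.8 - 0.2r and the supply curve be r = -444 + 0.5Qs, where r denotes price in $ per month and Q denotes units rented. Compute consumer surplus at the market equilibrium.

Solving each curve for Q: Qs = 888 + 2r.
Set Qd = Qs: 3074.8 - 0.2r = 888 + 2r, so 2186.8 = 2.2r and r* = 994.
Then Q* = 3074.8 - 0.2(994) = 2876.
Demand choke price (Qd = 0): r = 3074.8/0.2 = 15374. Consumer surplus = ½ × (15374 - 994) × 2876 = 20678440.

Consumer surplus = 20678440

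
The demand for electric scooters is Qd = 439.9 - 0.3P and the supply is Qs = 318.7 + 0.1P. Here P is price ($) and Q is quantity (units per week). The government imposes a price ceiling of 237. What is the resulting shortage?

Shortage = 26.4

With P fixed at 237, quantity demanded is 368.8 and quantity supplied is 342.4.
Shortage = Qd - Qs = 368.8 - 342.4 = 26.4.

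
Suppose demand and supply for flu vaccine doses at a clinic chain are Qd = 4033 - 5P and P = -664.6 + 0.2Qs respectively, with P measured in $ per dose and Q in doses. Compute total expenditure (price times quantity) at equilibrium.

Solving each curve for Q: Qs = 3323 + 5P.
Equating demand and supply, 4033 - 5P = 3323 + 5P gives 10P = 710, so P* = 71.
Substitute back: Q* = 4033 - 5(71) = 3678.
Total expenditure = P* × Q* = 71 × 3678 = 261138.

Total expenditure = 261138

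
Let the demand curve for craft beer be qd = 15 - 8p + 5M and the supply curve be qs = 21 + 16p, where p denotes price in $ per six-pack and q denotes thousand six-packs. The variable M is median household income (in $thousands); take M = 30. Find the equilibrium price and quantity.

p* = 6, q* = 117

With M = 30, demand is qd = 165 - 8p.
Set qd = qs: 165 - 8p = 21 + 16p, so 144 = 24p and p* = 6.
Plugging p* into demand: q* = 165 - 8(6) = 117.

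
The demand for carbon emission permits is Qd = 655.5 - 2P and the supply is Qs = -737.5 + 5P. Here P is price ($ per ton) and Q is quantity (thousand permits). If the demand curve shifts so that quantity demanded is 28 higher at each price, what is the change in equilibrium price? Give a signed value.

ΔP = 4

Equating demand and supply, 655.5 - 2P = -737.5 + 5P gives 7P = 1393, so P* = 199.
Plugging P* into demand: Q* = 655.5 - 2(199) = 257.5.
After the shift, demand is Qd = 683.5 - 2P.
Re-solving, 7P = 1421 gives P = 203 and Q = 277.5.
ΔP = 203 - 199 = 4.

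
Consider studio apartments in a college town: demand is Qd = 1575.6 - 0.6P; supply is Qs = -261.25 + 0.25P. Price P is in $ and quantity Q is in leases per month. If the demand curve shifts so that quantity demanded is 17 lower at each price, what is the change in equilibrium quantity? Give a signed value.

ΔQ = -5

Equating demand and supply, 1575.6 - 0.6P = -261.25 + 0.25P gives 0.85P = 1836.85, so P* = 2161.
From the demand curve, Q* = 1575.6 - 0.6(2161) = 279.
After the shift, demand is Qd = 1558.6 - 0.6P.
New equilibrium: 1819.85 = 0.85P, so P = 2141 and Q = 274.
ΔQ = 274 - 279 = -5.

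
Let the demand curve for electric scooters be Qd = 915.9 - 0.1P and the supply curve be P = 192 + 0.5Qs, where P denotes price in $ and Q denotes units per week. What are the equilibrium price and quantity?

P* = 619, Q* = 854

Solving each curve for Q: Qs = -384 + 2P.
The market clears where 915.9 - 0.1P = -384 + 2P. Rearranging, 2.1P = 1299.9, hence P* = 619.
Substitute back: Q* = 915.9 - 0.1(619) = 854.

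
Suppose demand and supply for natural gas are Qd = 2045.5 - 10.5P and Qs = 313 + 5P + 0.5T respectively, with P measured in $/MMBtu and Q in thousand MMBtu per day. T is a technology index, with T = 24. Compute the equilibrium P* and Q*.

With T = 24, supply is Qs = 325 + 5P.
The market clears where 2045.5 - 10.5P = 325 + 5P. Rearranging, 15.5P = 1720.5, hence P* = 111.
Plugging P* into demand: Q* = 2045.5 - 10.5(111) = 880.

P* = 111, Q* = 880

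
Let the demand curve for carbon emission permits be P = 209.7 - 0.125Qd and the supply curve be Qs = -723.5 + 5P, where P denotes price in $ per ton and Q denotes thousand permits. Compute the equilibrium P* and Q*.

P* = 184.7, Q* = 200

In direct form, Qd = 1677.6 - 8P.
Set Qd = Qs: 1677.6 - 8P = -723.5 + 5P, so 2401.1 = 13P and P* = 184.7.
Then Q* = 1677.6 - 8(184.7) = 200.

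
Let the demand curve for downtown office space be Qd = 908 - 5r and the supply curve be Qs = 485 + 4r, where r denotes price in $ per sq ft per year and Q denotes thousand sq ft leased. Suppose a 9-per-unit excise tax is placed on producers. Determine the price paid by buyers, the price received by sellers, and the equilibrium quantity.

r_b = 51, r_s = 42, Q = 653

Producers keep r_s = r_b - 9 per unit, so supply in terms of the buyer price is Qs = 449 + 4r_b.
Equate demand and the shifted supply: 908 - 5r_b = 449 + 4r_b, giving 9r_b = 459, so r_b = 51.
Then r_s = 51 - 9 = 42 and Q = 908 - 5(51) = 653.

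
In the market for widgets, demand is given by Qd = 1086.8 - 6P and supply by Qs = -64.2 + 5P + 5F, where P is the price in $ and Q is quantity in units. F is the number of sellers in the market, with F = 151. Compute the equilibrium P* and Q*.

With F = 151, supply is Qs = 690.8 + 5P.
The market clears where 1086.8 - 6P = 690.8 + 5P. Rearranging, 11P = 396, hence P* = 36.
Substitute back: Q* = 1086.8 - 6(36) = 870.8.

P* = 36, Q* = 870.8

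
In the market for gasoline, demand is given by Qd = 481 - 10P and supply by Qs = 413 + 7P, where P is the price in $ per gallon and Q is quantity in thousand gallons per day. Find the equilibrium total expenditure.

The market clears where 481 - 10P = 413 + 7P. Rearranging, 17P = 68, hence P* = 4.
Plugging P* into demand: Q* = 481 - 10(4) = 441.
Total expenditure = P* × Q* = 4 × 441 = 1764.

Total expenditure = 1764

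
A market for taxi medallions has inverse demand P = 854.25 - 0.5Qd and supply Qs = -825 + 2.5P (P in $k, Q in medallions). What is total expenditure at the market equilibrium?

Solving each curve for Q: Qd = 1708.5 - 2P.
At equilibrium Qd = Qs, so 1708.5 - 2P = -825 + 2.5P; collecting terms, 2533.5 = 4.5P and P* = 563.
Plugging P* into demand: Q* = 1708.5 - 2(563) = 582.5.
Total expenditure = P* × Q* = 563 × 582.5 = 327947.5.

Total expenditure = 327947.5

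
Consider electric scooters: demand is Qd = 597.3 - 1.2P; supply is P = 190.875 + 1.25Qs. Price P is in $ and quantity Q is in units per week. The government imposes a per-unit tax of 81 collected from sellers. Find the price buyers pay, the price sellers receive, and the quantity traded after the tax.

Inverting to quantity form: Qs = -152.7 + 0.8P.
With a tax of 81 on sellers, they supply based on the net price P_s = P_b - 81, so Qs = -217.5 + 0.8P_b.
Market clearing requires 597.3 - 1.2P_b = -217.5 + 0.8P_b; hence 814.8 = 2P_b and P_b = 407.4.
So P_s = 326.4 and the quantity traded is Q = 597.3 - 1.2(407.4) = 108.42.

P_b = 407.4, P_s = 326.4, Q = 108.42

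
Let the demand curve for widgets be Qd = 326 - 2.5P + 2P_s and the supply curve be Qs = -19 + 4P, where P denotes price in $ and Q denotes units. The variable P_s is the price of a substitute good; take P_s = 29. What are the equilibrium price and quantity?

P* = 62, Q* = 229

With P_s = 29, demand is Qd = 384 - 2.5P.
The market clears where 384 - 2.5P = -19 + 4P. Rearranging, 6.5P = 403, hence P* = 62.
Then Q* = 384 - 2.5(62) = 229.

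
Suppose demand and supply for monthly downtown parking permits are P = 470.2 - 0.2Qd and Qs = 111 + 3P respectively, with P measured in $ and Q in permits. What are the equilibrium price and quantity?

P* = 280, Q* = 951

Inverting to quantity form: Qd = 2351 - 5P.
At equilibrium Qd = Qs, so 2351 - 5P = 111 + 3P; collecting terms, 2240 = 8P and P* = 280.
Then Q* = 2351 - 5(280) = 951.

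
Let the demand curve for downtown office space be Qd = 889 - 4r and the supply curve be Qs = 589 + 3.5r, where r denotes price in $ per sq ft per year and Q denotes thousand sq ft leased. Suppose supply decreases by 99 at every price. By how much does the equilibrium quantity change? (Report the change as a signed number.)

Set Qd = Qs: 889 - 4r = 589 + 3.5r, so 300 = 7.5r and r* = 40.
Then Q* = 889 - 4(40) = 729.
After the shift, supply is Qs = 490 + 3.5r.
The new intersection has 399 = 7.5r, i.e. r = 53.2, Q = 676.2.
ΔQ = 676.2 - 729 = -52.8.

ΔQ = -52.8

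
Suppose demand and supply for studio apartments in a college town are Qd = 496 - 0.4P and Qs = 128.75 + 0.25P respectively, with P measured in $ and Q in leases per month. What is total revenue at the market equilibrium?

The market clears where 496 - 0.4P = 128.75 + 0.25P. Rearranging, 0.65P = 367.25, hence P* = 565.
Then Q* = 496 - 0.4(565) = 270.
Total revenue = P* × Q* = 565 × 270 = 152550.

Total revenue = 152550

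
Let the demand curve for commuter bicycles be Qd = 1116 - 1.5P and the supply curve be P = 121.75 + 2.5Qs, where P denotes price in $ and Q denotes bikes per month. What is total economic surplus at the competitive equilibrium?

In direct form, Qs = -48.7 + 0.4P.
Equating demand and supply, 1116 - 1.5P = -48.7 + 0.4P gives 1.9P = 1164.7, so P* = 613.
Substitute back: Q* = 1116 - 1.5(613) = 196.5.
Demand choke price = 744; supply choke price = 121.75. CS = ½(744 - 613)(196.5) = 12870.75; PS = ½(613 - 121.75)(196.5) = 48265.3125. Total surplus = 61136.0625.

Total surplus = 61136.0625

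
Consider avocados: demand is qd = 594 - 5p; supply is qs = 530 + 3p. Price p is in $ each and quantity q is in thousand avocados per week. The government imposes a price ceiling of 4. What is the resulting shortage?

Shortage = 32

Evaluating both curves at the ceiling price 4 gives qd = 574, qs = 542.
Shortage = qd - qs = 574 - 542 = 32.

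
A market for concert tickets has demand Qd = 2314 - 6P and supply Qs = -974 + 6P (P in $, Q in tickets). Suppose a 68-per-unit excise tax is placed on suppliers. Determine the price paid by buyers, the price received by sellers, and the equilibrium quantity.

Suppliers keep P_s = P_b - 68 per unit, so supply in terms of the buyer price is Qs = -1382 + 6P_b.
Equate demand and the shifted supply: 2314 - 6P_b = -1382 + 6P_b, giving 12P_b = 3696, so P_b = 308.
Then P_s = 308 - 68 = 240 and Q = 2314 - 6(308) = 466.

P_b = 308, P_s = 240, Q = 466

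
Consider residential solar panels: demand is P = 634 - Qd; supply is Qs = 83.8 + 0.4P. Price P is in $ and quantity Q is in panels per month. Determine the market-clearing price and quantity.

In direct form, Qd = 634 - P.
At equilibrium Qd = Qs, so 634 - P = 83.8 + 0.4P; collecting terms, 550.2 = 1.4P and P* = 393.
Then Q* = 634 - 393 = 241.

P* = 393, Q* = 241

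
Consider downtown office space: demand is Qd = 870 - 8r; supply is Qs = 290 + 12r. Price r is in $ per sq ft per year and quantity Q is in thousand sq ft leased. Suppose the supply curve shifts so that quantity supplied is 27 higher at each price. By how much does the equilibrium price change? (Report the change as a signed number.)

Δr = -1.35

Set Qd = Qs: 870 - 8r = 290 + 12r, so 580 = 20r and r* = 29.
From the demand curve, Q* = 870 - 8(29) = 638.
After the shift, supply is Qs = 317 + 12r.
New equilibrium: 553 = 20r, so r = 27.65 and Q = 648.8.
Δr = 27.65 - 29 = -1.35.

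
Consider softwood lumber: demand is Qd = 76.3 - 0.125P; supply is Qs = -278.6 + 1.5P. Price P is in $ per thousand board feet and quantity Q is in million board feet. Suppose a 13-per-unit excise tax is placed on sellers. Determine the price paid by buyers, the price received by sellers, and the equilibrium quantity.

P_b = 230.4, P_s = 217.4, Q = 47.5

With a tax of 13 on sellers, they supply based on the net price P_s = P_b - 13, so Qs = -298.1 + 1.5P_b.
Equate demand and the shifted supply: 76.3 - 0.125P_b = -298.1 + 1.5P_b, giving 1.625P_b = 374.4, so P_b = 230.4.
So P_s = 217.4 and the quantity traded is Q = 76.3 - 0.125(230.4) = 47.5.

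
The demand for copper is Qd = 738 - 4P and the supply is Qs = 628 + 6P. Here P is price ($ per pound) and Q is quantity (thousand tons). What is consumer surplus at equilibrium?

Consumer surplus = 60204.5

The market clears where 738 - 4P = 628 + 6P. Rearranging, 10P = 110, hence P* = 11.
From the demand curve, Q* = 738 - 4(11) = 694.
Demand choke price (Qd = 0): P = 738/4 = 184.5. Consumer surplus = ½ × (184.5 - 11) × 694 = 60204.5.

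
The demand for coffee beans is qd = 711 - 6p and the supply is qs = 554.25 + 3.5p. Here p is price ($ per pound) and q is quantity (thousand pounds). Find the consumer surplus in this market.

Consumer surplus = 31212

The market clears where 711 - 6p = 554.25 + 3.5p. Rearranging, 9.5p = 156.75, hence p* = 16.5.
Substitute back: q* = 711 - 6(16.5) = 612.
Demand choke price (qd = 0): p = 711/6 = 118.5. Consumer surplus = ½ × (118.5 - 16.5) × 612 = 31212.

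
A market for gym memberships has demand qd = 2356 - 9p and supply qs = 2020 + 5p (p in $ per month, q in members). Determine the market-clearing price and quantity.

At equilibrium qd = qs, so 2356 - 9p = 2020 + 5p; collecting terms, 336 = 14p and p* = 24.
Substitute back: q* = 2356 - 9(24) = 2140.

p* = 24, q* = 2140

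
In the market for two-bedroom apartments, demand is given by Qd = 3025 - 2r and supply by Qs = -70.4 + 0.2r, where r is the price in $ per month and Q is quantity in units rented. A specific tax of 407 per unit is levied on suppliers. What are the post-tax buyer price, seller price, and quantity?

With a tax of 407 on suppliers, they supply based on the net price r_s = r_b - 407, so Qs = -151.8 + 0.2r_b.
Equate demand and the shifted supply: 3025 - 2r_b = -151.8 + 0.2r_b, giving 2.2r_b = 3176.8, so r_b = 1444.
Then r_s = 1444 - 407 = 1037 and Q = 3025 - 2(1444) = 137.

r_b = 1444, r_s = 1037, Q = 137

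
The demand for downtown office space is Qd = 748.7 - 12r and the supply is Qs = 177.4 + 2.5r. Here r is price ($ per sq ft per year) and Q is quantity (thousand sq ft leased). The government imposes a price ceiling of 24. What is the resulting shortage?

At r = 24: Qd = 460.7 and Qs = 237.4.
Shortage = Qd - Qs = 460.7 - 237.4 = 223.3.

Shortage = 223.3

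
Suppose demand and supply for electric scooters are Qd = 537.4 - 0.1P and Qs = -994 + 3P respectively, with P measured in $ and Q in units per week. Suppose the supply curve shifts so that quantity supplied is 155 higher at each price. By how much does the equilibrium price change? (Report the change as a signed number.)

ΔP = -50

Set Qd = Qs: 537.4 - 0.1P = -994 + 3P, so 1531.4 = 3.1P and P* = 494.
Then Q* = 537.4 - 0.1(494) = 488.
After the shift, supply is Qs = -839 + 3P.
Re-solving, 3.1P = 1376.4 gives P = 444 and Q = 493.
ΔP = 444 - 494 = -50.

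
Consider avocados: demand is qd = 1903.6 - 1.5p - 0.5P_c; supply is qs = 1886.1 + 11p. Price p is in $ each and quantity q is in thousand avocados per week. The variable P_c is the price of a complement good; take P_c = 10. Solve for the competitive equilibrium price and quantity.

p* = 1, q* = 1897.1

With P_c = 10, demand is qd = 1898.6 - 1.5p.
Equating demand and supply, 1898.6 - 1.5p = 1886.1 + 11p gives 12.5p = 12.5, so p* = 1.
Plugging p* into demand: q* = 1898.6 - 1.5(1) = 1897.1.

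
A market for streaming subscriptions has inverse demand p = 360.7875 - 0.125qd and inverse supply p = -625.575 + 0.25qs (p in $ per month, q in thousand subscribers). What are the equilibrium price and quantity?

Rewriting in direct form: qd = 2886.3 - 8p and qs = 2502.3 + 4p.
At equilibrium qd = qs, so 2886.3 - 8p = 2502.3 + 4p; collecting terms, 384 = 12p and p* = 32.
From the demand curve, q* = 2886.3 - 8(32) = 2630.3.

p* = 32, q* = 2630.3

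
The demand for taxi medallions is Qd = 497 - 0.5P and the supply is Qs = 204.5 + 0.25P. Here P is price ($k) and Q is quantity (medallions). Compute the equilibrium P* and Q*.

P* = 390, Q* = 302

At equilibrium Qd = Qs, so 497 - 0.5P = 204.5 + 0.25P; collecting terms, 292.5 = 0.75P and P* = 390.
Substitute back: Q* = 497 - 0.5(390) = 302.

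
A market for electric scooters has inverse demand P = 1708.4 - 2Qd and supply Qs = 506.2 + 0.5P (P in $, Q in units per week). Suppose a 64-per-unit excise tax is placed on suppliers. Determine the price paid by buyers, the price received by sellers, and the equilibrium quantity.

Solving each curve for Q: Qd = 854.2 - 0.5P.
The tax drives a wedge P_b - P_s = 64. Substituting P_s = P_b - 64 into supply: Qs = 474.2 + 0.5P_b.
Equate demand and the shifted supply: 854.2 - 0.5P_b = 474.2 + 0.5P_b, giving P_b = 380, so P_b = 380.
Then P_s = 380 - 64 = 316 and Q = 854.2 - 0.5(380) = 664.2.

P_b = 380, P_s = 316, Q = 664.2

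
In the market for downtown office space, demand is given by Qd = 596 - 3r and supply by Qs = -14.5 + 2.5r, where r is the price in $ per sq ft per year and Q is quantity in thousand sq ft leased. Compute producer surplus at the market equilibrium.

Producer surplus = 13833.8

Set Qd = Qs: 596 - 3r = -14.5 + 2.5r, so 610.5 = 5.5r and r* = 111.
Substitute back: Q* = 596 - 3(111) = 263.
Supply choke price (Qs = 0): r = 5.8. Producer surplus = ½ × (111 - 5.8) × 263 = 13833.8.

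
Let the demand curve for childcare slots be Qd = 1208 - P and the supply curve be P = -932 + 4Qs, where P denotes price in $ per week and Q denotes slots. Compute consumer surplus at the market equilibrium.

Consumer surplus = 91592

Solving each curve for Q: Qs = 233 + 0.25P.
The market clears where 1208 - P = 233 + 0.25P. Rearranging, 1.25P = 975, hence P* = 780.
Substitute back: Q* = 1208 - 780 = 428.
Demand choke price (Qd = 0): P = 1208. Consumer surplus = ½ × (1208 - 780) × 428 = 91592.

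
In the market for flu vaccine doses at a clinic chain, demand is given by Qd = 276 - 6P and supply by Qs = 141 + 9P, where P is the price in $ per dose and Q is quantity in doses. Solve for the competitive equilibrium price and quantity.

P* = 9, Q* = 222

Equating demand and supply, 276 - 6P = 141 + 9P gives 15P = 135, so P* = 9.
Substitute back: Q* = 276 - 6(9) = 222.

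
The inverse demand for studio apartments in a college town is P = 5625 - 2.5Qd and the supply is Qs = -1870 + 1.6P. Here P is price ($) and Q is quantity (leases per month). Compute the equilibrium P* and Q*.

Inverting to quantity form: Qd = 2250 - 0.4P.
At equilibrium Qd = Qs, so 2250 - 0.4P = -1870 + 1.6P; collecting terms, 4120 = 2P and P* = 2060.
Then Q* = 2250 - 0.4(2060) = 1426.

P* = 2060, Q* = 1426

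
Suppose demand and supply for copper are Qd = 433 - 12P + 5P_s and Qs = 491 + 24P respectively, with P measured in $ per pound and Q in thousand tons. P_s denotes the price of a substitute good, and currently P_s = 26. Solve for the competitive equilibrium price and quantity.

P* = 2, Q* = 539

With P_s = 26, demand is Qd = 563 - 12P.
At equilibrium Qd = Qs, so 563 - 12P = 491 + 24P; collecting terms, 72 = 36P and P* = 2.
Plugging P* into demand: Q* = 563 - 12(2) = 539.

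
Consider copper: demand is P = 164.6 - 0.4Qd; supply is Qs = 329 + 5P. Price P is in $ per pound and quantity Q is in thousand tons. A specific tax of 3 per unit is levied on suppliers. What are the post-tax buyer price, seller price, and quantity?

P_b = 13, P_s = 10, Q = 379

Solving each curve for Q: Qd = 411.5 - 2.5P.
The tax drives a wedge P_b - P_s = 3. Substituting P_s = P_b - 3 into supply: Qs = 314 + 5P_b.
Market clearing requires 411.5 - 2.5P_b = 314 + 5P_b; hence 97.5 = 7.5P_b and P_b = 13.
Then P_s = 13 - 3 = 10 and Q = 411.5 - 2.5(13) = 379.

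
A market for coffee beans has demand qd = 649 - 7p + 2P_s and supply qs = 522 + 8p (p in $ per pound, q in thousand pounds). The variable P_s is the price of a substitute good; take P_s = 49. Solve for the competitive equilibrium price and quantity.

With P_s = 49, demand is qd = 747 - 7p.
Equating demand and supply, 747 - 7p = 522 + 8p gives 15p = 225, so p* = 15.
Then q* = 747 - 7(15) = 642.

p* = 15, q* = 642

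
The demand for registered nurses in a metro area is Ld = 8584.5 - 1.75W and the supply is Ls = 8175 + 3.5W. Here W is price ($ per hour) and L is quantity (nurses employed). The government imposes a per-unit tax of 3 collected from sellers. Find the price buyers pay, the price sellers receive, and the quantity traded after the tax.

W_b = 80, W_s = 77, L = 8444.5

With a tax of 3 on sellers, they supply based on the net price W_s = W_b - 3, so Ls = 8164.5 + 3.5W_b.
Set Ld = Ls: 8584.5 - 1.75W_b = 8164.5 + 3.5W_b, so 420 = 5.25W_b and W_b = 80.
Then W_s = 80 - 3 = 77 and L = 8584.5 - 1.75(80) = 8444.5.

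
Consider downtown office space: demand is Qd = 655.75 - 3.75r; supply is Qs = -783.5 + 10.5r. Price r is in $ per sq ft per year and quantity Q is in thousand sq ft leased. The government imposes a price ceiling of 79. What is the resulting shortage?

At r = 79: Qd = 359.5 and Qs = 46.
Shortage = Qd - Qs = 359.5 - 46 = 313.5.

Shortage = 313.5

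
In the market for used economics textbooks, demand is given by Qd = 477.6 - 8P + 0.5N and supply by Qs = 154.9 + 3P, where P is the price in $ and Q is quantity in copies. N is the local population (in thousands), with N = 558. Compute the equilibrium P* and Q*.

P* = 54.7, Q* = 319

With N = 558, demand is Qd = 756.6 - 8P.
Set Qd = Qs: 756.6 - 8P = 154.9 + 3P, so 601.7 = 11P and P* = 54.7.
From the demand curve, Q* = 756.6 - 8(54.7) = 319.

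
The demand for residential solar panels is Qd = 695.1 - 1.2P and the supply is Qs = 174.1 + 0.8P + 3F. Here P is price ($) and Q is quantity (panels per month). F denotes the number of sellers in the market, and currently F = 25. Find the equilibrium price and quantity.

P* = 223, Q* = 427.5

With F = 25, supply is Qs = 249.1 + 0.8P.
Equating demand and supply, 695.1 - 1.2P = 249.1 + 0.8P gives 2P = 446, so P* = 223.
Then Q* = 695.1 - 1.2(223) = 427.5.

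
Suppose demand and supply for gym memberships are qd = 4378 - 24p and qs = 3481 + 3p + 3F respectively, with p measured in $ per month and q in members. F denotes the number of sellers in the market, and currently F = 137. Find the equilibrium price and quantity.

With F = 137, supply is qs = 3892 + 3p.
Equating demand and supply, 4378 - 24p = 3892 + 3p gives 27p = 486, so p* = 18.
Plugging p* into demand: q* = 4378 - 24(18) = 3946.

p* = 18, q* = 3946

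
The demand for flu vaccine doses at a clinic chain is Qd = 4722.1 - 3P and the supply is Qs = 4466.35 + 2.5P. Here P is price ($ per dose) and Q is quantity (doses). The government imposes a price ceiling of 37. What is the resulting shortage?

With P fixed at 37, quantity demanded is 4611.1 and quantity supplied is 4558.85.
Shortage = Qd - Qs = 4611.1 - 4558.85 = 52.25.

Shortage = 52.25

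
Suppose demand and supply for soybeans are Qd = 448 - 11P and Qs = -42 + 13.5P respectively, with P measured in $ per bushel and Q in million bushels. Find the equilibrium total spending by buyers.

Total spending by buyers = 4560

Equating demand and supply, 448 - 11P = -42 + 13.5P gives 24.5P = 490, so P* = 20.
From the demand curve, Q* = 448 - 11(20) = 228.
Total spending by buyers = P* × Q* = 20 × 228 = 4560.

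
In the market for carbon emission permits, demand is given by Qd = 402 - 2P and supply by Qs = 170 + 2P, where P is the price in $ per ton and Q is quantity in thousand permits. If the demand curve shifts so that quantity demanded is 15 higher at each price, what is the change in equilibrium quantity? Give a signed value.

Equating demand and supply, 402 - 2P = 170 + 2P gives 4P = 232, so P* = 58.
Plugging P* into demand: Q* = 402 - 2(58) = 286.
After the shift, demand is Qd = 417 - 2P.
Re-solving, 4P = 247 gives P = 61.75 and Q = 293.5.
ΔQ = 293.5 - 286 = 7.5.

ΔQ = 7.5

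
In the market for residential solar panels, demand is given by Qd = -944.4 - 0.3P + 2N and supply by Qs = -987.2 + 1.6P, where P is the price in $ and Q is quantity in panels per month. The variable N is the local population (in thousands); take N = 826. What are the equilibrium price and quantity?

With N = 826, demand is Qd = 707.6 - 0.3P.
Equating demand and supply, 707.6 - 0.3P = -987.2 + 1.6P gives 1.9P = 1694.8, so P* = 892.
Then Q* = 707.6 - 0.3(892) = 440.

P* = 892, Q* = 440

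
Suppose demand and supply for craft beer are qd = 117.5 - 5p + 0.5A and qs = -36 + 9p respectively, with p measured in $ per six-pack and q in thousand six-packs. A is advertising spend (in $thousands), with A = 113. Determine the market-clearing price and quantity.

With A = 113, demand is qd = 174 - 5p.
Equating demand and supply, 174 - 5p = -36 + 9p gives 14p = 210, so p* = 15.
Then q* = 174 - 5(15) = 99.

p* = 15, q* = 99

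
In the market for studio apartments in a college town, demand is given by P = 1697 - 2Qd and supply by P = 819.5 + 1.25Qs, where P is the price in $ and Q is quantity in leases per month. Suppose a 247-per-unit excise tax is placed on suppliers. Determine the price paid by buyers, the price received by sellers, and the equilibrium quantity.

Inverting to quantity form: Qd = 848.5 - 0.5P and Qs = -655.6 + 0.8P.
Suppliers keep P_s = P_b - 247 per unit, so supply in terms of the buyer price is Qs = -853.2 + 0.8P_b.
Market clearing requires 848.5 - 0.5P_b = -853.2 + 0.8P_b; hence 1701.7 = 1.3P_b and P_b = 1309.
So P_s = 1062 and the quantity traded is Q = 848.5 - 0.5(1309) = 194.

P_b = 1309, P_s = 1062, Q = 194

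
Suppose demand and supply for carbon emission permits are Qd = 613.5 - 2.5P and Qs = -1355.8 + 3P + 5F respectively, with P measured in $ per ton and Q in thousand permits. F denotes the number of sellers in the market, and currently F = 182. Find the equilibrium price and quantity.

With F = 182, supply is Qs = -445.8 + 3P.
Set Qd = Qs: 613.5 - 2.5P = -445.8 + 3P, so 1059.3 = 5.5P and P* = 192.6.
Substitute back: Q* = 613.5 - 2.5(192.6) = 132.

P* = 192.6, Q* = 132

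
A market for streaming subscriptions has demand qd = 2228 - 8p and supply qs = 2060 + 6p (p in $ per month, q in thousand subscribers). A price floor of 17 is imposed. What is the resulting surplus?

At p = 17: qd = 2092 and qs = 2162.
Surplus = qs - qd = 2162 - 2092 = 70.

Surplus = 70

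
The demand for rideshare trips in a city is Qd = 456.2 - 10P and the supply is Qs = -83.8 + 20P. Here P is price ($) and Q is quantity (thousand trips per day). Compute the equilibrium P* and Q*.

Equating demand and supply, 456.2 - 10P = -83.8 + 20P gives 30P = 540, so P* = 18.
From the demand curve, Q* = 456.2 - 10(18) = 276.2.

P* = 18, Q* = 276.2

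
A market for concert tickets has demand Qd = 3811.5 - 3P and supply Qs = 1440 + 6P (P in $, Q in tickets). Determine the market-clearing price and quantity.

Equating demand and supply, 3811.5 - 3P = 1440 + 6P gives 9P = 2371.5, so P* = 263.5.
Substitute back: Q* = 3811.5 - 3(263.5) = 3021.

P* = 263.5, Q* = 3021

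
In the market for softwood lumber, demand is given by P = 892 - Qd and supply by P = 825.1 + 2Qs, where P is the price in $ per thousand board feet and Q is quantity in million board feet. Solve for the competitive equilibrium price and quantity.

Solving each curve for Q: Qd = 892 - P and Qs = -412.55 + 0.5P.
At equilibrium Qd = Qs, so 892 - P = -412.55 + 0.5P; collecting terms, 1304.55 = 1.5P and P* = 869.7.
Substitute back: Q* = 892 - 869.7 = 22.3.

P* = 869.7, Q* = 22.3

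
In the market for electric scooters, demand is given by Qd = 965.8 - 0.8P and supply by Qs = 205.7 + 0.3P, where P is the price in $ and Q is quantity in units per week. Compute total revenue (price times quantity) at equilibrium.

Total revenue = 285383

At equilibrium Qd = Qs, so 965.8 - 0.8P = 205.7 + 0.3P; collecting terms, 760.1 = 1.1P and P* = 691.
Substitute back: Q* = 965.8 - 0.8(691) = 413.
Total revenue = P* × Q* = 691 × 413 = 285383.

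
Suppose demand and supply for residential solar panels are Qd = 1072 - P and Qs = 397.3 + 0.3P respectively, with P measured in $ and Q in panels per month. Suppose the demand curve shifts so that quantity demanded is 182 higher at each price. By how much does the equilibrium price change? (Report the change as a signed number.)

The market clears where 1072 - P = 397.3 + 0.3P. Rearranging, 1.3P = 674.7, hence P* = 519.
Then Q* = 1072 - 519 = 553.
After the shift, demand is Qd = 1254 - P.
The new intersection has 856.7 = 1.3P, i.e. P = 659, Q = 595.
ΔP = 659 - 519 = 140.

ΔP = 140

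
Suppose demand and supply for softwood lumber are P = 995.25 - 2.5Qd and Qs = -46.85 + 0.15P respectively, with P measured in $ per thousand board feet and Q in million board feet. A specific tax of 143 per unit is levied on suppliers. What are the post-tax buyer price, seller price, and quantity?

Solving each curve for Q: Qd = 398.1 - 0.4P.
Suppliers keep P_s = P_b - 143 per unit, so supply in terms of the buyer price is Qs = -68.3 + 0.15P_b.
Set Qd = Qs: 398.1 - 0.4P_b = -68.3 + 0.15P_b, so 466.4 = 0.55P_b and P_b = 848.
Then P_s = 848 - 143 = 705 and Q = 398.1 - 0.4(848) = 58.9.

P_b = 848, P_s = 705, Q = 58.9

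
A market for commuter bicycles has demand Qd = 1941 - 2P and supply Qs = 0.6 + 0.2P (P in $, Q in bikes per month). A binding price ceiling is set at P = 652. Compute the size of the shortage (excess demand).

Evaluating both curves at the ceiling price 652 gives Qd = 637, Qs = 131.
Shortage = Qd - Qs = 637 - 131 = 506.

Shortage = 506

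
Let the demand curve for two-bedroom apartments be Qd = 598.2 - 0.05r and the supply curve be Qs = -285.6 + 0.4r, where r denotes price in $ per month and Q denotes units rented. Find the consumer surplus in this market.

Consumer surplus = 2500000

The market clears where 598.2 - 0.05r = -285.6 + 0.4r. Rearranging, 0.45r = 883.8, hence r* = 1964.
Plugging r* into demand: Q* = 598.2 - 0.05(1964) = 500.
Demand choke price (Qd = 0): r = 598.2/0.05 = 11964. Consumer surplus = ½ × (11964 - 1964) × 500 = 2500000.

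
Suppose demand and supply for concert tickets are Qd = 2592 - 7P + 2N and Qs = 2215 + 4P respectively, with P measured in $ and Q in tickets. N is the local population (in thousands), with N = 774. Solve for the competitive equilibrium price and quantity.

With N = 774, demand is Qd = 4140 - 7P.
The market clears where 4140 - 7P = 2215 + 4P. Rearranging, 11P = 1925, hence P* = 175.
Substitute back: Q* = 4140 - 7(175) = 2915.

P* = 175, Q* = 2915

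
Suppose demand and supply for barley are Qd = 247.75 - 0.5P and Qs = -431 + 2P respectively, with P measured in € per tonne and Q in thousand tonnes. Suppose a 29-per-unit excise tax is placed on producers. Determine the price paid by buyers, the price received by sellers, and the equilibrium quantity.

P_b = 294.7, P_s = 265.7, Q = 100.4

With a tax of 29 on producers, they supply based on the net price P_s = P_b - 29, so Qs = -489 + 2P_b.
Market clearing requires 247.75 - 0.5P_b = -489 + 2P_b; hence 736.75 = 2.5P_b and P_b = 294.7.
So P_s = 265.7 and the quantity traded is Q = 247.75 - 0.5(294.7) = 100.4.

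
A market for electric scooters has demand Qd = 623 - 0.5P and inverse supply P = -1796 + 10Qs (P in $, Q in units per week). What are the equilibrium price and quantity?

P* = 739, Q* = 253.5

Rewriting in direct form: Qs = 179.6 + 0.1P.
Set Qd = Qs: 623 - 0.5P = 179.6 + 0.1P, so 443.4 = 0.6P and P* = 739.
Then Q* = 623 - 0.5(739) = 253.5.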